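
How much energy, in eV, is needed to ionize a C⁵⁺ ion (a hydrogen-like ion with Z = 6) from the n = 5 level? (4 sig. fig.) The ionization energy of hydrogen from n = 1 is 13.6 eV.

E_n = −13.6 Z²/n² = −489.6/n² eV for Z = 6.
E_5 = −489.6/25 = −19.58 eV, so ionization (to E = 0) requires 19.58 eV.

19.58 eV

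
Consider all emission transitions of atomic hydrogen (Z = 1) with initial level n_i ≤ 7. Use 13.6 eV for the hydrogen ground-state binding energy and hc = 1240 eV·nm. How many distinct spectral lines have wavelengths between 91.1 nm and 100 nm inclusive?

4

Enumerate all n_i → n_f pairs with 1 ≤ n_f < n_i ≤ 7 and compute λ = 1240 / [13.6·1·(1/n_f² − 1/n_i²)].
Lines falling in [91.1, 100] nm: 7→1 (93.08 nm), 6→1 (93.78 nm), 5→1 (94.98 nm), 4→1 (97.25 nm).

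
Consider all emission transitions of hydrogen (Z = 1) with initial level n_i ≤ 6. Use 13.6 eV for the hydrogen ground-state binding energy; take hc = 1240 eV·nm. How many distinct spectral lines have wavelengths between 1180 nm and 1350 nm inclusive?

1

Enumerate all n_i → n_f pairs with 1 ≤ n_f < n_i ≤ 6 and compute λ = 1240 / [13.6·1·(1/n_f² − 1/n_i²)].
Lines falling in [1180, 1350] nm: 5→3 (1282 nm).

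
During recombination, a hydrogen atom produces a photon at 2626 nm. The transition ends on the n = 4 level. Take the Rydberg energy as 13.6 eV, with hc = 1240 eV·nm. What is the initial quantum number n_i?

The photon energy is ΔE = hc/λ = 1240 / 2626 = 0.4722 eV.
With Z = 1, ΔE = 13.60 × (1/n_f² − 1/n_i²), so 1/n_f² − 1/n_i² = 0.03472.
With n_f = 4: 1/n_i² = 1/16 − 0.03472 = 0.02778, so n_i ≈ 6.00.

n_i = 6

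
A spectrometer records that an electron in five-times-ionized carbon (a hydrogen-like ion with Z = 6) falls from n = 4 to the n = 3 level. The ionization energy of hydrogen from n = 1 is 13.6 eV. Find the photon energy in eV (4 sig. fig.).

23.80 eV

The Bohr energies scale as Z², so for Z = 6: E_n = −489.6/n² eV.
E_4 = −489.6/16 = −30.60 eV and E_3 = −489.6/9 = −54.40 eV.
The photon energy is |E_4 − E_3| = 23.80 eV.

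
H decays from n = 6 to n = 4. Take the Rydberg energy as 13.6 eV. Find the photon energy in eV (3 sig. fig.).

0.472 eV

E_6 = −13.60/36 = −0.3778 eV and E_4 = −13.60/16 = −0.8500 eV.
The photon energy is |E_6 − E_4| = 0.472 eV.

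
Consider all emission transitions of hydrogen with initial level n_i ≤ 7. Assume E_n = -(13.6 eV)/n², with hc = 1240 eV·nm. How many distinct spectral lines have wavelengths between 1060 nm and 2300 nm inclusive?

Enumerate all n_i → n_f pairs with 1 ≤ n_f < n_i ≤ 7 and compute λ = 1240 / [13.6·1·(1/n_f² − 1/n_i²)].
Lines falling in [1060, 2300] nm: 6→3 (1094 nm), 5→3 (1282 nm), 4→3 (1876 nm), 7→4 (2166 nm).

4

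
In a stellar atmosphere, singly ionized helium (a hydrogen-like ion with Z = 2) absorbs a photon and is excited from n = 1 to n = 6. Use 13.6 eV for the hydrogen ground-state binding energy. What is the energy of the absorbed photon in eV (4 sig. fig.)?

The Bohr energies scale as Z², so for Z = 2: E_n = −54.40/n² eV.
E_6 = −54.40/36 = −1.511 eV and E_1 = −54.40/1 = −54.40 eV.
The photon energy is |E_6 − E_1| = 52.89 eV.

52.89 eV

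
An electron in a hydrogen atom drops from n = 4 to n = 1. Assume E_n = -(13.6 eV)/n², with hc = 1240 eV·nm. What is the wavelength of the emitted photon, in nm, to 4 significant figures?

97.25 nm

ΔE = 13.60 × (1/1² − 1/4²) = 13.60 × 0.9375 = 12.75 eV.
λ = hc/ΔE = 1240 / 12.75 = 97.25 nm.
This line belongs to the Lyman series.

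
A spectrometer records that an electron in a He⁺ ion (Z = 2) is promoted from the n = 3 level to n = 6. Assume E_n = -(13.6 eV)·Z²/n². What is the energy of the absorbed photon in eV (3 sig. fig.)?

The Bohr energies scale as Z², so for Z = 2: E_n = −54.40/n² eV.
E_6 = −54.40/36 = −1.511 eV and E_3 = −54.40/9 = −6.044 eV.
The photon energy is |E_6 − E_3| = 4.53 eV.

4.53 eV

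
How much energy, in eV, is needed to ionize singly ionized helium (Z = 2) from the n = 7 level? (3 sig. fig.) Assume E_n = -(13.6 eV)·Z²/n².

1.11 eV

E_n = −13.6 Z²/n² = −54.40/n² eV for Z = 2.
E_7 = −54.40/49 = −1.11 eV, so ionization (to E = 0) requires 1.11 eV.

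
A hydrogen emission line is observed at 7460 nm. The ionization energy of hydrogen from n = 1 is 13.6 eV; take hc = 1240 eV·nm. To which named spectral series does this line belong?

ΔE = 1240/7460 = 0.1662 eV.
This matches 13.6 × (1/5² − 1/6²), so n_f = 5: the Pfund series.

Pfund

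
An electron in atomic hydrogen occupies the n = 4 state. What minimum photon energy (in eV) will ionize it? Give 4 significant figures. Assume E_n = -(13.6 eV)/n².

0.8500 eV

E_4 = −13.60/16 = −0.8500 eV, so ionization (to E = 0) requires 0.8500 eV.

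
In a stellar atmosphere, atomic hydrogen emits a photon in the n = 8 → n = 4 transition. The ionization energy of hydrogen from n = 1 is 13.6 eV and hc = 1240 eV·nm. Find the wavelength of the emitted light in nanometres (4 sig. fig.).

ΔE = 13.60 × (1/4² − 1/8²) = 13.60 × 0.04688 = 0.6375 eV.
λ = hc/ΔE = 1240 / 0.6375 = 1945 nm.

1945 nm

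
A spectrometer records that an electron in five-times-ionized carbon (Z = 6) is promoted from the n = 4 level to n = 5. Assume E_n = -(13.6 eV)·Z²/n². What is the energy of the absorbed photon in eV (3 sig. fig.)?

11.0 eV

The Bohr energies scale as Z², so for Z = 6: E_n = −489.6/n² eV.
E_5 = −489.6/25 = −19.58 eV and E_4 = −489.6/16 = −30.60 eV.
The photon energy is |E_5 − E_4| = 11.0 eV.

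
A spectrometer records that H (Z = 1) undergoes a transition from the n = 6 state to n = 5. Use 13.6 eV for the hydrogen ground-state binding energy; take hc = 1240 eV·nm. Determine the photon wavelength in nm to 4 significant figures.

7460 nm

ΔE = 13.60 × (1/5² − 1/6²) = 13.60 × 0.01222 = 0.1662 eV.
λ = hc/ΔE = 1240 / 0.1662 = 7460 nm.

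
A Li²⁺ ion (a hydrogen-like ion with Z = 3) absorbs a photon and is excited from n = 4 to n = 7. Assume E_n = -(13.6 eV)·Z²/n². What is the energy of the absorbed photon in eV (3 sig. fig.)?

The Bohr energies scale as Z², so for Z = 3: E_n = −122.4/n² eV.
E_7 = −122.4/49 = −2.498 eV and E_4 = −122.4/16 = −7.650 eV.
The photon energy is |E_7 − E_4| = 5.15 eV.

5.15 eV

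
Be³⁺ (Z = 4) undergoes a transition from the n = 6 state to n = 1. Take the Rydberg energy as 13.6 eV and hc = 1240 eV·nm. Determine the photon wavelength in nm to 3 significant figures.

5.86 nm

For Z = 4 the level energies scale as Z², so the effective Rydberg energy is 13.6 × 16 = 217.6 eV.
ΔE = 217.6 × (1/1² − 1/6²) = 217.6 × 0.9722 = 211.6 eV.
λ = hc/ΔE = 1240 / 211.6 = 5.86 nm.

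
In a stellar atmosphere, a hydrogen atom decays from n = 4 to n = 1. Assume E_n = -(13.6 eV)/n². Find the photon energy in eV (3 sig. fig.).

12.8 eV

E_4 = −13.60/16 = −0.8500 eV and E_1 = −13.60/1 = −13.60 eV.
The photon energy is |E_4 − E_1| = 12.8 eV.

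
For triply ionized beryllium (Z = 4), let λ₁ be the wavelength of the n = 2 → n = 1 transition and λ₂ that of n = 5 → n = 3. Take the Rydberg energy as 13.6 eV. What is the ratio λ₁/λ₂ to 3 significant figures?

λ ∝ 1/ΔE ∝ 1/(1/n_f² − 1/n_i²), and the Z² and hc factors cancel in the ratio.
λ₁/λ₂ = (1/3² − 1/5²)/(1/1² − 1/2²) = 0.07111/0.7500 = 0.0948.

0.0948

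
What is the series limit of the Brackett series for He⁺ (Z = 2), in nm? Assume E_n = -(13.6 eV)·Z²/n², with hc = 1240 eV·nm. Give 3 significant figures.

The Brackett series has lower level n_f = 4; the series limit corresponds to n_i → ∞.
ΔE_max = 13.6 × 4 / 4² = 3.400 eV.
λ_min = 1240 / 3.400 = 365 nm.

365 nm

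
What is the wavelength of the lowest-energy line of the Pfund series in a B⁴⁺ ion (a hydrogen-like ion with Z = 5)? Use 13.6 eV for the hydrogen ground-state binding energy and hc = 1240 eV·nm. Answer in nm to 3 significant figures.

The Pfund series terminates on n_f = 5; the first line has n_i = 5+1 = 6.
ΔE = 340.0 × (1/5² − 1/6²) = 4.156 eV.
λ = 1240 / 4.156 = 298 nm.

298 nm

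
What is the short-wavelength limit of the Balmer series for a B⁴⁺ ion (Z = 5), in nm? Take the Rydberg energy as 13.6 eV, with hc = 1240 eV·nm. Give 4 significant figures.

14.59 nm

The Balmer series has lower level n_f = 2; the series limit corresponds to n_i → ∞.
ΔE_max = 13.6 × 25 / 2² = 85.00 eV.
λ_min = 1240 / 85.00 = 14.59 nm.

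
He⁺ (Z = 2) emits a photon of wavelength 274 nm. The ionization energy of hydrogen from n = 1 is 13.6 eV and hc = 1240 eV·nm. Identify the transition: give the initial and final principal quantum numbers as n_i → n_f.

n_i = 6, n_f = 3

The photon energy is ΔE = hc/λ = 1240 / 274 = 4.526 eV.
With Z = 2, ΔE = 54.40 × (1/n_f² − 1/n_i²), so 1/n_f² − 1/n_i² = 0.08319.
Trying n_f = 3 gives 1/n_i² = 0.02792, i.e. n_i ≈ 6; this pair matches.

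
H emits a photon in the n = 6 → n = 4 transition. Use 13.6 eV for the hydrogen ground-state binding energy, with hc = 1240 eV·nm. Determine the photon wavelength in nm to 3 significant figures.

2630 nm

ΔE = 13.60 × (1/4² − 1/6²) = 13.60 × 0.03472 = 0.4722 eV.
λ = hc/ΔE = 1240 / 0.4722 = 2630 nm.
This line belongs to the Brackett series.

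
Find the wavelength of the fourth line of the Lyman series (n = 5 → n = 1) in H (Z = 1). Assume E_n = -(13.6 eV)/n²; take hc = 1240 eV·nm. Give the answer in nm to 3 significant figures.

The Lyman series terminates on n_f = 1; the fourth line has n_i = 1+4 = 5.
ΔE = 13.60 × (1/1² − 1/5²) = 13.06 eV.
λ = 1240 / 13.06 = 95.0 nm.

95.0 nm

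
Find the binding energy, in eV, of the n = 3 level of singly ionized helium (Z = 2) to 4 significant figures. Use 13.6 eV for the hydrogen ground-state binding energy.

6.044 eV

E_n = −13.6 Z²/n² = −54.40/n² eV for Z = 2.
E_3 = −54.40/9 = −6.044 eV, so ionization (to E = 0) requires 6.044 eV.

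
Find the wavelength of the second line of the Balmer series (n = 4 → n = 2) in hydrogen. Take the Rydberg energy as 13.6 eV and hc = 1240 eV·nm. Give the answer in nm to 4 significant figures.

The Balmer series terminates on n_f = 2; the second line has n_i = 2+2 = 4.
ΔE = 13.60 × (1/2² − 1/4²) = 2.550 eV.
λ = 1240 / 2.550 = 486.3 nm.

486.3 nm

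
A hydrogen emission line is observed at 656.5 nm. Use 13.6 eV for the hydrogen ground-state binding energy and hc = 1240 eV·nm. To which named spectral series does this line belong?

ΔE = 1240/656.5 = 1.889 eV.
This matches 13.6 × (1/2² − 1/3²), so n_f = 2: the Balmer series.

Balmer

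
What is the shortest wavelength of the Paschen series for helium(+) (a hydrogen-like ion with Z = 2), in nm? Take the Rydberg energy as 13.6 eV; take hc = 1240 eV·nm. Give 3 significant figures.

205 nm

The Paschen series has lower level n_f = 3; the series limit corresponds to n_i → ∞.
ΔE_max = 13.6 × 4 / 3² = 6.044 eV.
λ_min = 1240 / 6.044 = 205 nm.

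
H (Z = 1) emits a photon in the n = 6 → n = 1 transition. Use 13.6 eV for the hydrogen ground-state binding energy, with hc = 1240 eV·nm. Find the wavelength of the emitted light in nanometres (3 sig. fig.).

ΔE = 13.60 × (1/1² − 1/6²) = 13.60 × 0.9722 = 13.22 eV.
λ = hc/ΔE = 1240 / 13.22 = 93.8 nm.

93.8 nm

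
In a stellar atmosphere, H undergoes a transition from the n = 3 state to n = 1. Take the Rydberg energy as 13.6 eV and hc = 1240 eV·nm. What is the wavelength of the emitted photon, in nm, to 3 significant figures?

103 nm

ΔE = 13.60 × (1/1² − 1/3²) = 13.60 × 0.8889 = 12.09 eV.
λ = hc/ΔE = 1240 / 12.09 = 103 nm.
This line belongs to the Lyman series.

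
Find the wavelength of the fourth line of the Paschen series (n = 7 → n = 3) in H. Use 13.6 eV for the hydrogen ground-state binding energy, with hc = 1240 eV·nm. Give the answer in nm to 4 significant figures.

1005 nm

The Paschen series terminates on n_f = 3; the fourth line has n_i = 3+4 = 7.
ΔE = 13.60 × (1/3² − 1/7²) = 1.234 eV.
λ = 1240 / 1.234 = 1005 nm.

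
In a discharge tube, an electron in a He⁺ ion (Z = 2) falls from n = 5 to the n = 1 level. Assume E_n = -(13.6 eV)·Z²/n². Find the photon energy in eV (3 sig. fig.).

52.2 eV

The Bohr energies scale as Z², so for Z = 2: E_n = −54.40/n² eV.
E_5 = −54.40/25 = −2.176 eV and E_1 = −54.40/1 = −54.40 eV.
The photon energy is |E_5 − E_1| = 52.2 eV.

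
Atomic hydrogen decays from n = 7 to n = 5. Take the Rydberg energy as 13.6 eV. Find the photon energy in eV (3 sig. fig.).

E_7 = −13.60/49 = −0.2776 eV and E_5 = −13.60/25 = −0.5440 eV.
The photon energy is |E_7 − E_5| = 0.266 eV.

0.266 eV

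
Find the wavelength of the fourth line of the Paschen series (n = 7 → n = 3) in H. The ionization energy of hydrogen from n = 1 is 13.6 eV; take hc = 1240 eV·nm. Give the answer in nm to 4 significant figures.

1005 nm

The Paschen series terminates on n_f = 3; the fourth line has n_i = 3+4 = 7.
ΔE = 13.60 × (1/3² − 1/7²) = 1.234 eV.
λ = 1240 / 1.234 = 1005 nm.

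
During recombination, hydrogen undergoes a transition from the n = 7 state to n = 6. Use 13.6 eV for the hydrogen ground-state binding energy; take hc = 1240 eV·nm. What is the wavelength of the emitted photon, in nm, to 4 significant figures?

ΔE = 13.60 × (1/6² − 1/7²) = 13.60 × 0.007370 = 0.1002 eV.
λ = hc/ΔE = 1240 / 0.1002 = 12370 nm.

12370 nm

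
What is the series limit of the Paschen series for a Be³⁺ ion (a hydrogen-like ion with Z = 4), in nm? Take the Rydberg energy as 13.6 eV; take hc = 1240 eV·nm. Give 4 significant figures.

The Paschen series has lower level n_f = 3; the series limit corresponds to n_i → ∞.
ΔE_max = 13.6 × 16 / 3² = 24.18 eV.
λ_min = 1240 / 24.18 = 51.29 nm.

51.29 nm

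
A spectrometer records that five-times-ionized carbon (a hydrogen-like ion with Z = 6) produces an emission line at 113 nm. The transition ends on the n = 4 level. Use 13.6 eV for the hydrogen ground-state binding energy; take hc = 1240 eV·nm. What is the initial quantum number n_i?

The photon energy is ΔE = hc/λ = 1240 / 113 = 10.97 eV.
With Z = 6, ΔE = 489.6 × (1/n_f² − 1/n_i²), so 1/n_f² − 1/n_i² = 0.02241.
With n_f = 4: 1/n_i² = 1/16 − 0.02241 = 0.04009, so n_i ≈ 4.99.

n_i = 5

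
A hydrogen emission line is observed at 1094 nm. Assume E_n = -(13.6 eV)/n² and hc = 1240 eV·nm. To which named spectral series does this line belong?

Paschen

ΔE = 1240/1094 = 1.133 eV.
This matches 13.6 × (1/3² − 1/6²), so n_f = 3: the Paschen series.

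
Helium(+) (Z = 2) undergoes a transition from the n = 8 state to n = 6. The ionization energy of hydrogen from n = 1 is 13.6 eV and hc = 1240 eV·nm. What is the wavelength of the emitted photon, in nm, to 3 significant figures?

For Z = 2 the level energies scale as Z², so the effective Rydberg energy is 13.6 × 4 = 54.40 eV.
ΔE = 54.40 × (1/6² − 1/8²) = 54.40 × 0.01215 = 0.6611 eV.
λ = hc/ΔE = 1240 / 0.6611 = 1880 nm.

1880 nm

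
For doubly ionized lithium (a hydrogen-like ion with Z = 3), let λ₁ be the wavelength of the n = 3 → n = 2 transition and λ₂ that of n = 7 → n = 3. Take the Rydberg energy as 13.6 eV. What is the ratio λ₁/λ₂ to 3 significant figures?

λ ∝ 1/ΔE ∝ 1/(1/n_f² − 1/n_i²), and the Z² and hc factors cancel in the ratio.
λ₁/λ₂ = (1/3² − 1/7²)/(1/2² − 1/3²) = 0.09070/0.1389 = 0.653.

0.653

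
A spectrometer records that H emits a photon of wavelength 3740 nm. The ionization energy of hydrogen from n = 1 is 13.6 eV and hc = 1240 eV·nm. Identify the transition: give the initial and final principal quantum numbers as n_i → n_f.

n_i = 8, n_f = 5

The photon energy is ΔE = hc/λ = 1240 / 3740 = 0.3316 eV.
With Z = 1, ΔE = 13.60 × (1/n_f² − 1/n_i²), so 1/n_f² − 1/n_i² = 0.02438.
Trying n_f = 5 gives 1/n_i² = 0.01562, i.e. n_i ≈ 8; this pair matches.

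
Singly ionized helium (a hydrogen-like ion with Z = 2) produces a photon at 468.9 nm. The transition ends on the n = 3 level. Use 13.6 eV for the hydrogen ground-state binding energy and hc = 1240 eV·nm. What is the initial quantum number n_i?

n_i = 4

The photon energy is ΔE = hc/λ = 1240 / 468.9 = 2.644 eV.
With Z = 2, ΔE = 54.40 × (1/n_f² − 1/n_i²), so 1/n_f² − 1/n_i² = 0.04861.
With n_f = 3: 1/n_i² = 1/9 − 0.04861 = 0.06250, so n_i ≈ 4.00.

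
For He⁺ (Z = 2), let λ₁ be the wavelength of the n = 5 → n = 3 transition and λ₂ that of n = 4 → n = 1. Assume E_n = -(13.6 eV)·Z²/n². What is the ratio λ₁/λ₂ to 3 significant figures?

λ ∝ 1/ΔE ∝ 1/(1/n_f² − 1/n_i²), and the Z² and hc factors cancel in the ratio.
λ₁/λ₂ = (1/1² − 1/4²)/(1/3² − 1/5²) = 0.9375/0.07111 = 13.2.

13.2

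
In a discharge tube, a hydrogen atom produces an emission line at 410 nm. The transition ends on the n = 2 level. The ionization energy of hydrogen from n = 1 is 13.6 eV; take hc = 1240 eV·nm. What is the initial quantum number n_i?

The photon energy is ΔE = hc/λ = 1240 / 410 = 3.024 eV.
With Z = 1, ΔE = 13.60 × (1/n_f² − 1/n_i²), so 1/n_f² − 1/n_i² = 0.2224.
With n_f = 2: 1/n_i² = 1/4 − 0.2224 = 0.02762, so n_i ≈ 6.02.

n_i = 6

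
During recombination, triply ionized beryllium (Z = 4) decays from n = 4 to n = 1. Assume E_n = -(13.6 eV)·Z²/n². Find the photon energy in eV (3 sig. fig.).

The Bohr energies scale as Z², so for Z = 4: E_n = −217.6/n² eV.
E_4 = −217.6/16 = −13.60 eV and E_1 = −217.6/1 = −217.6 eV.
The photon energy is |E_4 − E_1| = 204 eV.

204 eV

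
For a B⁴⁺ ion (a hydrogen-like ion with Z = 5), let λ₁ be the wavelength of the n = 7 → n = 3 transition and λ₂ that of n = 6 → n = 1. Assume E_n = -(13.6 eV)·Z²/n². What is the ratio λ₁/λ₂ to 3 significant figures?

10.7

λ ∝ 1/ΔE ∝ 1/(1/n_f² − 1/n_i²), and the Z² and hc factors cancel in the ratio.
λ₁/λ₂ = (1/1² − 1/6²)/(1/3² − 1/7²) = 0.9722/0.09070 = 10.7.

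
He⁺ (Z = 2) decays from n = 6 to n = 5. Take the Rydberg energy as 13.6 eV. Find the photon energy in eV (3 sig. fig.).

The Bohr energies scale as Z², so for Z = 2: E_n = −54.40/n² eV.
E_6 = −54.40/36 = −1.511 eV and E_5 = −54.40/25 = −2.176 eV.
The photon energy is |E_6 − E_5| = 0.665 eV.

0.665 eV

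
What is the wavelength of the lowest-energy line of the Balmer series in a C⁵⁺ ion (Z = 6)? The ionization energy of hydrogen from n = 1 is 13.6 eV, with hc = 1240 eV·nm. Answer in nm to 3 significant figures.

18.2 nm

The Balmer series terminates on n_f = 2; the first line has n_i = 2+1 = 3.
ΔE = 489.6 × (1/2² − 1/3²) = 68.00 eV.
λ = 1240 / 68.00 = 18.2 nm.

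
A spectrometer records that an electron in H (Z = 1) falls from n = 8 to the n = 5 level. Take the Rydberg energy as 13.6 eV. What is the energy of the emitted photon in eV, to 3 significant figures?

E_8 = −13.60/64 = −0.2125 eV and E_5 = −13.60/25 = −0.5440 eV.
The photon energy is |E_8 − E_5| = 0.332 eV.

0.332 eV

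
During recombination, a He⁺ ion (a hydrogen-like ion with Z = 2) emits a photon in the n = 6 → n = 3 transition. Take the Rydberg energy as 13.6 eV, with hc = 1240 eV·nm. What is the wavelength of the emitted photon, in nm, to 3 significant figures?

For Z = 2 the level energies scale as Z², so the effective Rydberg energy is 13.6 × 4 = 54.40 eV.
ΔE = 54.40 × (1/3² − 1/6²) = 54.40 × 0.08333 = 4.533 eV.
λ = hc/ΔE = 1240 / 4.533 = 274 nm.

274 nm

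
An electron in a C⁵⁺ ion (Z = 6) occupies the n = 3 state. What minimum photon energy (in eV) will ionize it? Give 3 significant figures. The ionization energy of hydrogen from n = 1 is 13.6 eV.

E_n = −13.6 Z²/n² = −489.6/n² eV for Z = 6.
E_3 = −489.6/9 = −54.4 eV, so ionization (to E = 0) requires 54.4 eV.

54.4 eV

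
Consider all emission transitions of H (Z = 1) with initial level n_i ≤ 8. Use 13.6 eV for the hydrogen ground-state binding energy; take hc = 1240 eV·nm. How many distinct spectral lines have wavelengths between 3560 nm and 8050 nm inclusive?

5

Enumerate all n_i → n_f pairs with 1 ≤ n_f < n_i ≤ 8 and compute λ = 1240 / [13.6·1·(1/n_f² − 1/n_i²)].
Lines falling in [3560, 8050] nm: 8→5 (3741 nm), 5→4 (4052 nm), 7→5 (4654 nm), 6→5 (7460 nm), 8→6 (7503 nm).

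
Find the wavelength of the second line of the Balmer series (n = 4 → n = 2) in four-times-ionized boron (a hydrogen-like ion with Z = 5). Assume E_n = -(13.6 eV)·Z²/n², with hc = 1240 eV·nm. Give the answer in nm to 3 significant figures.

The Balmer series terminates on n_f = 2; the second line has n_i = 2+2 = 4.
ΔE = 340.0 × (1/2² − 1/4²) = 63.75 eV.
λ = 1240 / 63.75 = 19.5 nm.

19.5 nm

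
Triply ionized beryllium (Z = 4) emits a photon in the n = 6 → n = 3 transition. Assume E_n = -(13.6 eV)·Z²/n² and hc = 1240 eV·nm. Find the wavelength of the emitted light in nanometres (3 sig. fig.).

For Z = 4 the level energies scale as Z², so the effective Rydberg energy is 13.6 × 16 = 217.6 eV.
ΔE = 217.6 × (1/3² − 1/6²) = 217.6 × 0.08333 = 18.13 eV.
λ = hc/ΔE = 1240 / 18.13 = 68.4 nm.

68.4 nm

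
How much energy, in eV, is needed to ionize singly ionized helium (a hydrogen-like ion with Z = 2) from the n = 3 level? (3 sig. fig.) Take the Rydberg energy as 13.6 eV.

6.04 eV

E_n = −13.6 Z²/n² = −54.40/n² eV for Z = 2.
E_3 = −54.40/9 = −6.04 eV, so ionization (to E = 0) requires 6.04 eV.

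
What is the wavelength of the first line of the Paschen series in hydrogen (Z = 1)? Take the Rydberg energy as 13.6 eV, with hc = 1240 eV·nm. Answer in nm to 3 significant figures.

The Paschen series terminates on n_f = 3; the first line has n_i = 3+1 = 4.
ΔE = 13.60 × (1/3² − 1/4²) = 0.6611 eV.
λ = 1240 / 0.6611 = 1880 nm.

1880 nm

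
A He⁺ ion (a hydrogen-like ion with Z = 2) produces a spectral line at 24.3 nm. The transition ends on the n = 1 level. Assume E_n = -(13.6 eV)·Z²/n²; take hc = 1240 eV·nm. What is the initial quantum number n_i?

The photon energy is ΔE = hc/λ = 1240 / 24.3 = 51.03 eV.
With Z = 2, ΔE = 54.40 × (1/n_f² − 1/n_i²), so 1/n_f² − 1/n_i² = 0.9380.
With n_f = 1: 1/n_i² = 1/1 − 0.9380 = 0.06197, so n_i ≈ 4.02.

n_i = 4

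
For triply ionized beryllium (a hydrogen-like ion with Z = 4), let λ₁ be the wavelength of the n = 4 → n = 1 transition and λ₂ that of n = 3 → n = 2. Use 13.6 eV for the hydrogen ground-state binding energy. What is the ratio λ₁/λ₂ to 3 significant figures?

λ ∝ 1/ΔE ∝ 1/(1/n_f² − 1/n_i²), and the Z² and hc factors cancel in the ratio.
λ₁/λ₂ = (1/2² − 1/3²)/(1/1² − 1/4²) = 0.1389/0.9375 = 0.148.

0.148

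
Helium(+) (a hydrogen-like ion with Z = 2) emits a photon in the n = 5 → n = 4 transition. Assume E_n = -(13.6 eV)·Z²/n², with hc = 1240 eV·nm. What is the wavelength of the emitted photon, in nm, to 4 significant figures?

1013 nm

For Z = 2 the level energies scale as Z², so the effective Rydberg energy is 13.6 × 4 = 54.40 eV.
ΔE = 54.40 × (1/4² − 1/5²) = 54.40 × 0.02250 = 1.224 eV.
λ = hc/ΔE = 1240 / 1.224 = 1013 nm.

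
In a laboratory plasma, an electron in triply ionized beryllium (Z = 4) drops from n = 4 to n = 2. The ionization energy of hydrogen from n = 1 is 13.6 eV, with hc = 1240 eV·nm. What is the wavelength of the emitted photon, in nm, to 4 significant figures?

30.39 nm

For Z = 4 the level energies scale as Z², so the effective Rydberg energy is 13.6 × 16 = 217.6 eV.
ΔE = 217.6 × (1/2² − 1/4²) = 217.6 × 0.1875 = 40.80 eV.
λ = hc/ΔE = 1240 / 40.80 = 30.39 nm.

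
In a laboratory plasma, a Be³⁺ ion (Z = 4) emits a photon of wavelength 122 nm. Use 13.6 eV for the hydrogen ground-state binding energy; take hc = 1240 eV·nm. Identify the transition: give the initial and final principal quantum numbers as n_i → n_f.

n_i = 8, n_f = 4

The photon energy is ΔE = hc/λ = 1240 / 122 = 10.16 eV.
With Z = 4, ΔE = 217.6 × (1/n_f² − 1/n_i²), so 1/n_f² − 1/n_i² = 0.04671.
Trying n_f = 4 gives 1/n_i² = 0.01579, i.e. n_i ≈ 8; this pair matches.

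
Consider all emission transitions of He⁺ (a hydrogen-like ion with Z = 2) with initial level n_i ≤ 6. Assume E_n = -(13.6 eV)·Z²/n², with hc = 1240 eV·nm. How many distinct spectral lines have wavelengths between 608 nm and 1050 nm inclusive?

Enumerate all n_i → n_f pairs with 1 ≤ n_f < n_i ≤ 6 and compute λ = 1240 / [13.6·4·(1/n_f² − 1/n_i²)].
Lines falling in [608, 1050] nm: 6→4 (656.5 nm), 5→4 (1013 nm).

2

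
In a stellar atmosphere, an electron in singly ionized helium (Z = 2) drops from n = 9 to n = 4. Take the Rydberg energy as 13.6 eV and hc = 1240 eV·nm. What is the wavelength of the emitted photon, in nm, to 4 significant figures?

For Z = 2 the level energies scale as Z², so the effective Rydberg energy is 13.6 × 4 = 54.40 eV.
ΔE = 54.40 × (1/4² − 1/9²) = 54.40 × 0.05015 = 2.728 eV.
λ = hc/ΔE = 1240 / 2.728 = 454.5 nm.

454.5 nm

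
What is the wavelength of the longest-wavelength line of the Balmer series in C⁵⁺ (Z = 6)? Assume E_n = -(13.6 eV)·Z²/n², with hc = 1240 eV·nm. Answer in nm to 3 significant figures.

18.2 nm

The Balmer series terminates on n_f = 2; the first line has n_i = 2+1 = 3.
ΔE = 489.6 × (1/2² − 1/3²) = 68.00 eV.
λ = 1240 / 68.00 = 18.2 nm.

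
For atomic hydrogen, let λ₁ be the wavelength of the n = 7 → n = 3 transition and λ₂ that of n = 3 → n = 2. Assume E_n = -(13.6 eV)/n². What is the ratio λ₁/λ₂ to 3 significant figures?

λ ∝ 1/ΔE ∝ 1/(1/n_f² − 1/n_i²), and the Z² and hc factors cancel in the ratio.
λ₁/λ₂ = (1/2² − 1/3²)/(1/3² − 1/7²) = 0.1389/0.09070 = 1.53.

1.53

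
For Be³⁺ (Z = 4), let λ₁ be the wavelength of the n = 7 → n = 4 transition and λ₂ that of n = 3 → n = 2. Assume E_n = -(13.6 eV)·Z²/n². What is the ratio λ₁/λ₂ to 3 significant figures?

3.30

λ ∝ 1/ΔE ∝ 1/(1/n_f² − 1/n_i²), and the Z² and hc factors cancel in the ratio.
λ₁/λ₂ = (1/2² − 1/3²)/(1/4² − 1/7²) = 0.1389/0.04209 = 3.30.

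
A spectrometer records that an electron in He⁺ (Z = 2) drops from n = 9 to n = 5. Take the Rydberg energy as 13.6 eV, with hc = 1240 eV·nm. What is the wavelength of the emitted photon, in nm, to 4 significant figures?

For Z = 2 the level energies scale as Z², so the effective Rydberg energy is 13.6 × 4 = 54.40 eV.
ΔE = 54.40 × (1/5² − 1/9²) = 54.40 × 0.02765 = 1.504 eV.
λ = hc/ΔE = 1240 / 1.504 = 824.3 nm.

824.3 nm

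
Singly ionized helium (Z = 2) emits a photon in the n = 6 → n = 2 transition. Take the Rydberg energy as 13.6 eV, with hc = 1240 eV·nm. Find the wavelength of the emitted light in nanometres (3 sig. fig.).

For Z = 2 the level energies scale as Z², so the effective Rydberg energy is 13.6 × 4 = 54.40 eV.
ΔE = 54.40 × (1/2² − 1/6²) = 54.40 × 0.2222 = 12.09 eV.
λ = hc/ΔE = 1240 / 12.09 = 103 nm.

103 nm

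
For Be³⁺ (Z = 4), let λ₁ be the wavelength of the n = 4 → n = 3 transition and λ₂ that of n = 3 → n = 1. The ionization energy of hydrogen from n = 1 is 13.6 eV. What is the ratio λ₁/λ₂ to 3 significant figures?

λ ∝ 1/ΔE ∝ 1/(1/n_f² − 1/n_i²), and the Z² and hc factors cancel in the ratio.
λ₁/λ₂ = (1/1² − 1/3²)/(1/3² − 1/4²) = 0.8889/0.04861 = 18.3.

18.3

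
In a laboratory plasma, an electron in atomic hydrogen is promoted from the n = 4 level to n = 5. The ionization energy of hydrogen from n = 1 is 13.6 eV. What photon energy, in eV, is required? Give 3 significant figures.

0.306 eV

E_5 = −13.60/25 = −0.5440 eV and E_4 = −13.60/16 = −0.8500 eV.
The photon energy is |E_5 − E_4| = 0.306 eV.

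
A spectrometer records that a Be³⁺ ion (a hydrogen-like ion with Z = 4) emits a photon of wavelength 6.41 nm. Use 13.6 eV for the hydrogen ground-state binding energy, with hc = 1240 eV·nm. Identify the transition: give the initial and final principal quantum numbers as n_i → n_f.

n_i = 3, n_f = 1

The photon energy is ΔE = hc/λ = 1240 / 6.41 = 193.4 eV.
With Z = 4, ΔE = 217.6 × (1/n_f² − 1/n_i²), so 1/n_f² − 1/n_i² = 0.8890.
Trying n_f = 1 gives 1/n_i² = 0.1110, i.e. n_i ≈ 3; this pair matches.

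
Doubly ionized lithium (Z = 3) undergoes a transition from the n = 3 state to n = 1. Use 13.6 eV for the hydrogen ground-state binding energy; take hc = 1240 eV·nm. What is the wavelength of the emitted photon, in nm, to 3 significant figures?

For Z = 3 the level energies scale as Z², so the effective Rydberg energy is 13.6 × 9 = 122.4 eV.
ΔE = 122.4 × (1/1² − 1/3²) = 122.4 × 0.8889 = 108.8 eV.
λ = hc/ΔE = 1240 / 108.8 = 11.4 nm.

11.4 nm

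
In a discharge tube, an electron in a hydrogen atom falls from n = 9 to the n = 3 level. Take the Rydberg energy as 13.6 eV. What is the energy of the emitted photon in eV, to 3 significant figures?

E_9 = −13.60/81 = −0.1679 eV and E_3 = −13.60/9 = −1.511 eV.
The photon energy is |E_9 − E_3| = 1.34 eV.

1.34 eV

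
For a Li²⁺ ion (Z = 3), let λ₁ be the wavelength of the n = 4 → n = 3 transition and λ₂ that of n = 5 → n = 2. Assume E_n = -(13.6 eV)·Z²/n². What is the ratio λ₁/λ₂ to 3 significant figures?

4.32

λ ∝ 1/ΔE ∝ 1/(1/n_f² − 1/n_i²), and the Z² and hc factors cancel in the ratio.
λ₁/λ₂ = (1/2² − 1/5²)/(1/3² − 1/4²) = 0.2100/0.04861 = 4.32.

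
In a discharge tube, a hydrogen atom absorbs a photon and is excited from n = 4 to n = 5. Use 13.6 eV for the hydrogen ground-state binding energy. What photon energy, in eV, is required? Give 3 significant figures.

0.306 eV

E_5 = −13.60/25 = −0.5440 eV and E_4 = −13.60/16 = −0.8500 eV.
The photon energy is |E_5 − E_4| = 0.306 eV.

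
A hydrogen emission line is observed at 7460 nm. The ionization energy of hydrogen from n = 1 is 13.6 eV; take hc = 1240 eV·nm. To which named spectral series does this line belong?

ΔE = 1240/7460 = 0.1662 eV.
This matches 13.6 × (1/5² − 1/6²), so n_f = 5: the Pfund series.

Pfund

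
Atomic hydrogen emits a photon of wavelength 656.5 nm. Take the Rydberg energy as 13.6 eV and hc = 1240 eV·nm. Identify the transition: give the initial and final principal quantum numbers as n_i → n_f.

The photon energy is ΔE = hc/λ = 1240 / 656.5 = 1.889 eV.
With Z = 1, ΔE = 13.60 × (1/n_f² − 1/n_i²), so 1/n_f² − 1/n_i² = 0.1389.
Trying n_f = 2 gives 1/n_i² = 0.1111, i.e. n_i ≈ 3; this pair matches.

n_i = 3, n_f = 2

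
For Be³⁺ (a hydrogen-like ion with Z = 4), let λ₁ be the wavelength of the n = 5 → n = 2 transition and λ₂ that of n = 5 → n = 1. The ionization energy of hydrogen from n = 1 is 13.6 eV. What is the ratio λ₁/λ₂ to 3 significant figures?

4.57

λ ∝ 1/ΔE ∝ 1/(1/n_f² − 1/n_i²), and the Z² and hc factors cancel in the ratio.
λ₁/λ₂ = (1/1² − 1/5²)/(1/2² − 1/5²) = 0.9600/0.2100 = 4.57.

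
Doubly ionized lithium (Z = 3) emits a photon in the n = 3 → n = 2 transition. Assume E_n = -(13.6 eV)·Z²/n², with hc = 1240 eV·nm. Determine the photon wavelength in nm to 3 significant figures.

72.9 nm

For Z = 3 the level energies scale as Z², so the effective Rydberg energy is 13.6 × 9 = 122.4 eV.
ΔE = 122.4 × (1/2² − 1/3²) = 122.4 × 0.1389 = 17.00 eV.
λ = hc/ΔE = 1240 / 17.00 = 72.9 nm.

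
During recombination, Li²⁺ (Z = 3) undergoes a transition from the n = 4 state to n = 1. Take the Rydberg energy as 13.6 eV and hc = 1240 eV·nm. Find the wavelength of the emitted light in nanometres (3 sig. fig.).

For Z = 3 the level energies scale as Z², so the effective Rydberg energy is 13.6 × 9 = 122.4 eV.
ΔE = 122.4 × (1/1² − 1/4²) = 122.4 × 0.9375 = 114.8 eV.
λ = hc/ΔE = 1240 / 114.8 = 10.8 nm.

10.8 nm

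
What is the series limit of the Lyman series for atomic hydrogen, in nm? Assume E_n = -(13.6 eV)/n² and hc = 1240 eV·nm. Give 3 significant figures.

91.2 nm

The Lyman series has lower level n_f = 1; the series limit corresponds to n_i → ∞.
ΔE_max = 13.6 × 1 / 1² = 13.60 eV.
λ_min = 1240 / 13.60 = 91.2 nm.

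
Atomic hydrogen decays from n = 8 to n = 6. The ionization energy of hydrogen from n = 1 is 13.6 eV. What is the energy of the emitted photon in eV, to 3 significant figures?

E_8 = −13.60/64 = −0.2125 eV and E_6 = −13.60/36 = −0.3778 eV.
The photon energy is |E_8 − E_6| = 0.165 eV.

0.165 eV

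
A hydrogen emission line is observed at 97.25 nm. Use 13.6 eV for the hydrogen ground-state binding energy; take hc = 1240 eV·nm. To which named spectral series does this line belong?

ΔE = 1240/97.25 = 12.75 eV.
This matches 13.6 × (1/1² − 1/4²), so n_f = 1: the Lyman series.

Lyman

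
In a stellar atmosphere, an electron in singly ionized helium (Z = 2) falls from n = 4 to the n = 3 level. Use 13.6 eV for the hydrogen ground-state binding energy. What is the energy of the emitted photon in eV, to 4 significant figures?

The Bohr energies scale as Z², so for Z = 2: E_n = −54.40/n² eV.
E_4 = −54.40/16 = −3.400 eV and E_3 = −54.40/9 = −6.044 eV.
The photon energy is |E_4 − E_3| = 2.644 eV.

2.644 eV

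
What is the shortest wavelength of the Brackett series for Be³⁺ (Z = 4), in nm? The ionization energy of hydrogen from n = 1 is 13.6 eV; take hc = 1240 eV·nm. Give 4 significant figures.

The Brackett series has lower level n_f = 4; the series limit corresponds to n_i → ∞.
ΔE_max = 13.6 × 16 / 4² = 13.60 eV.
λ_min = 1240 / 13.60 = 91.18 nm.

91.18 nm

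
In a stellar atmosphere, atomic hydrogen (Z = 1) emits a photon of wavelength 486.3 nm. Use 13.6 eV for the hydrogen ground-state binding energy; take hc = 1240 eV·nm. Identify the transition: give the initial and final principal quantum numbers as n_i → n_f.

The photon energy is ΔE = hc/λ = 1240 / 486.3 = 2.550 eV.
With Z = 1, ΔE = 13.60 × (1/n_f² − 1/n_i²), so 1/n_f² − 1/n_i² = 0.1875.
Trying n_f = 2 gives 1/n_i² = 0.06251, i.e. n_i ≈ 4; this pair matches.

n_i = 4, n_f = 2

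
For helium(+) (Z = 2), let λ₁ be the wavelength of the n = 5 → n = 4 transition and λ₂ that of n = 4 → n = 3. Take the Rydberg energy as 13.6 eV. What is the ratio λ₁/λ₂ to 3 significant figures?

λ ∝ 1/ΔE ∝ 1/(1/n_f² − 1/n_i²), and the Z² and hc factors cancel in the ratio.
λ₁/λ₂ = (1/3² − 1/4²)/(1/4² − 1/5²) = 0.04861/0.02250 = 2.16.

2.16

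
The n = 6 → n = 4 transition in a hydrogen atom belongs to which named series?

The series is set by the lower level: n_f = 4 is the Brackett series.

Brackett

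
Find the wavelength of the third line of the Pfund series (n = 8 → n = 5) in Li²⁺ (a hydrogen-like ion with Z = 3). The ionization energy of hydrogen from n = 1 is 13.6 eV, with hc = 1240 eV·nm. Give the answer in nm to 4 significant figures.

415.6 nm

The Pfund series terminates on n_f = 5; the third line has n_i = 5+3 = 8.
ΔE = 122.4 × (1/5² − 1/8²) = 2.984 eV.
λ = 1240 / 2.984 = 415.6 nm.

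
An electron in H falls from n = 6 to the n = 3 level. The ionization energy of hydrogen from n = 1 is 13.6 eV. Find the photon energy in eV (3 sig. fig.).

1.13 eV

E_6 = −13.60/36 = −0.3778 eV and E_3 = −13.60/9 = −1.511 eV.
The photon energy is |E_6 − E_3| = 1.13 eV.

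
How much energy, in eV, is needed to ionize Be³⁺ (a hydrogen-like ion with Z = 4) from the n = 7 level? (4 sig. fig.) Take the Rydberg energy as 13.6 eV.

E_n = −13.6 Z²/n² = −217.6/n² eV for Z = 4.
E_7 = −217.6/49 = −4.441 eV, so ionization (to E = 0) requires 4.441 eV.

4.441 eV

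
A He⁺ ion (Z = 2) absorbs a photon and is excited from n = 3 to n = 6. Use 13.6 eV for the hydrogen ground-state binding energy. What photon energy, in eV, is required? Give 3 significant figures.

The Bohr energies scale as Z², so for Z = 2: E_n = −54.40/n² eV.
E_6 = −54.40/36 = −1.511 eV and E_3 = −54.40/9 = −6.044 eV.
The photon energy is |E_6 − E_3| = 4.53 eV.

4.53 eV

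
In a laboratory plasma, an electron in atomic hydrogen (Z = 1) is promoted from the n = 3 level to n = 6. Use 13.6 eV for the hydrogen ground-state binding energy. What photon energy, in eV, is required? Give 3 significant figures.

1.13 eV

E_6 = −13.60/36 = −0.3778 eV and E_3 = −13.60/9 = −1.511 eV.
The photon energy is |E_6 − E_3| = 1.13 eV.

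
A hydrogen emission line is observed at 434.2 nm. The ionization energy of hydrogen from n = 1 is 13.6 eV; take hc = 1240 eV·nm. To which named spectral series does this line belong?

ΔE = 1240/434.2 = 2.856 eV.
This matches 13.6 × (1/2² − 1/5²), so n_f = 2: the Balmer series.

Balmer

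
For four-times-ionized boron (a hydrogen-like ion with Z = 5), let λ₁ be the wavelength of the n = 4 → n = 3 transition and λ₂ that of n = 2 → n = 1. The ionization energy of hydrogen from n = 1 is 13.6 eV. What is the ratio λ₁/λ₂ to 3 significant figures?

λ ∝ 1/ΔE ∝ 1/(1/n_f² − 1/n_i²), and the Z² and hc factors cancel in the ratio.
λ₁/λ₂ = (1/1² − 1/2²)/(1/3² − 1/4²) = 0.7500/0.04861 = 15.4.

15.4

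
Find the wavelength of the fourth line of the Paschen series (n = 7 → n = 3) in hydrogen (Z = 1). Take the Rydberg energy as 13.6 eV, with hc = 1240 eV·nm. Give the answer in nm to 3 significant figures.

The Paschen series terminates on n_f = 3; the fourth line has n_i = 3+4 = 7.
ΔE = 13.60 × (1/3² − 1/7²) = 1.234 eV.
λ = 1240 / 1.234 = 1010 nm.

1010 nm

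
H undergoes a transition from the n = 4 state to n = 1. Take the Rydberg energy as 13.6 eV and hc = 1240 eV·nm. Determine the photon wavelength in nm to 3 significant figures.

ΔE = 13.60 × (1/1² − 1/4²) = 13.60 × 0.9375 = 12.75 eV.
λ = hc/ΔE = 1240 / 12.75 = 97.3 nm.
This line belongs to the Lyman series.

97.3 nm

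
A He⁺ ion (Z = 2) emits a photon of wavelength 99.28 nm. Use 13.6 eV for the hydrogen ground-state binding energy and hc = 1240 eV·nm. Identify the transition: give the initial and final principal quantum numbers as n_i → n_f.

The photon energy is ΔE = hc/λ = 1240 / 99.28 = 12.49 eV.
With Z = 2, ΔE = 54.40 × (1/n_f² − 1/n_i²), so 1/n_f² − 1/n_i² = 0.2296.
Trying n_f = 2 gives 1/n_i² = 0.02041, i.e. n_i ≈ 7; this pair matches.

n_i = 7, n_f = 2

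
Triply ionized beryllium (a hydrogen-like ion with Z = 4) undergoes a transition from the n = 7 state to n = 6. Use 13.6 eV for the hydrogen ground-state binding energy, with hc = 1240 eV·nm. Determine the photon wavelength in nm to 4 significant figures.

773.2 nm

For Z = 4 the level energies scale as Z², so the effective Rydberg energy is 13.6 × 16 = 217.6 eV.
ΔE = 217.6 × (1/6² − 1/7²) = 217.6 × 0.007370 = 1.604 eV.
λ = hc/ΔE = 1240 / 1.604 = 773.2 nm.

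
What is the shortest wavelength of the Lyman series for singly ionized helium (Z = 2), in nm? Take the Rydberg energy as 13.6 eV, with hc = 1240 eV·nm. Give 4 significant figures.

22.79 nm

The Lyman series has lower level n_f = 1; the series limit corresponds to n_i → ∞.
ΔE_max = 13.6 × 4 / 1² = 54.40 eV.
λ_min = 1240 / 54.40 = 22.79 nm.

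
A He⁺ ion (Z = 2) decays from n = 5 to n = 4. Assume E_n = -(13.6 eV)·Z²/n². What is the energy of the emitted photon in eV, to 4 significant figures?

1.224 eV

The Bohr energies scale as Z², so for Z = 2: E_n = −54.40/n² eV.
E_5 = −54.40/25 = −2.176 eV and E_4 = −54.40/16 = −3.400 eV.
The photon energy is |E_5 − E_4| = 1.224 eV.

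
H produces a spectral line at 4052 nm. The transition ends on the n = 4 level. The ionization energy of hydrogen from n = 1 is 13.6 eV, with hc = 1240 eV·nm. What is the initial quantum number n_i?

The photon energy is ΔE = hc/λ = 1240 / 4052 = 0.3060 eV.
With Z = 1, ΔE = 13.60 × (1/n_f² − 1/n_i²), so 1/n_f² − 1/n_i² = 0.02250.
With n_f = 4: 1/n_i² = 1/16 − 0.02250 = 0.04000, so n_i ≈ 5.00.

n_i = 5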